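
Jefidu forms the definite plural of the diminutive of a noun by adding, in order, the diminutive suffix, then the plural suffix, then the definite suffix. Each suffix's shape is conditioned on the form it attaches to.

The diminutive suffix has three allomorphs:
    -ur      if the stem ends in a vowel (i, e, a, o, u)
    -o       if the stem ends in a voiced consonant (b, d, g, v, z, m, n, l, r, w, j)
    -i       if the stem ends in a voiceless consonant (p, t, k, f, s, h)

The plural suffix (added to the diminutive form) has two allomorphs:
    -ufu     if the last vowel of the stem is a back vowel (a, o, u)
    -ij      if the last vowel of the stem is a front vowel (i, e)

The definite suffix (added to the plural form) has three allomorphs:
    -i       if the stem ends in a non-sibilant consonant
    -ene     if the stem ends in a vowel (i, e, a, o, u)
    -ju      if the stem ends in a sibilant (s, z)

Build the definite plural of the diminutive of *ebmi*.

ebmiurufuene

*ebmi* — final sound /i/ (a vowel) → -ur → *ebmiur*.
The last vowel of the diminutive form *ebmiur* is /u/, which is a back vowel, so the plural suffix is -ufu, giving *ebmiurufu*.
The plural form *ebmiurufu*: final sound = /u/, a vowel → -ene → *ebmiurufuene*.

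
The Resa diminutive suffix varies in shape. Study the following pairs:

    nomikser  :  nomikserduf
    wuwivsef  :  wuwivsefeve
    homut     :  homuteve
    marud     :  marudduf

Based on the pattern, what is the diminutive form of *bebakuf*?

The pattern is voicing of the final consonant: -eve when the stem ends in a voiceless consonant (*wuwivsef*, *homut*); -duf when the stem ends in a voiced consonant (*nomikser*, *marud*).
*bebakuf* — final consonant /f/ (voiceless) → -eve → *bebakufeve*.

bebakufeve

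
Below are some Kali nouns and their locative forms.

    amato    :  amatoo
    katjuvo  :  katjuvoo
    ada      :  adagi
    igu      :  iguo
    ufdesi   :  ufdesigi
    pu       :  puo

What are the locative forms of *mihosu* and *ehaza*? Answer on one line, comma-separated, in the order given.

The suffix is conditioned by the last vowel: -o when the last vowel of the stem is a rounded vowel (*amato*, *katjuvo*, *igu*, *pu*); -gi when the last vowel of the stem is an unrounded vowel (*ada*, *ufdesi*).
The last vowel of *mihosu* is /u/, which is a rounded vowel, so the suffix is -o, giving *mihosuo*.
*ehaza*: last vowel = /a/, an unrounded vowel → -gi → *ehazagi*.

mihosuo, ehazagi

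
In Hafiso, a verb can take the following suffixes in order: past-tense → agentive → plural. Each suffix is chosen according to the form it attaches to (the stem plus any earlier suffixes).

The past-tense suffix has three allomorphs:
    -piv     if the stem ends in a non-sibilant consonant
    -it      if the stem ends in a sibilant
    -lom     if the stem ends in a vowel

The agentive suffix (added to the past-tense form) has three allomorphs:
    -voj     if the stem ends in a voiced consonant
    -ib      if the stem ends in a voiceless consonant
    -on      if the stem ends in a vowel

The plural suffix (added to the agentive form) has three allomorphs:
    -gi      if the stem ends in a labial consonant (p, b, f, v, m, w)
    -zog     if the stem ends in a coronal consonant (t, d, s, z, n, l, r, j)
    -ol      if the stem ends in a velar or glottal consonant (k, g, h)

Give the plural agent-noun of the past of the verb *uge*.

*uge*: final sound = /e/, a vowel → -lom → *ugelom*.
The past-tense form *ugelom*: final sound = /m/, a voiced consonant → -voj → *ugelomvoj*.
The agentive form *ugelomvoj* — final consonant /j/ (coronal) → -zog → *ugelomvojzog*.

ugelomvojzog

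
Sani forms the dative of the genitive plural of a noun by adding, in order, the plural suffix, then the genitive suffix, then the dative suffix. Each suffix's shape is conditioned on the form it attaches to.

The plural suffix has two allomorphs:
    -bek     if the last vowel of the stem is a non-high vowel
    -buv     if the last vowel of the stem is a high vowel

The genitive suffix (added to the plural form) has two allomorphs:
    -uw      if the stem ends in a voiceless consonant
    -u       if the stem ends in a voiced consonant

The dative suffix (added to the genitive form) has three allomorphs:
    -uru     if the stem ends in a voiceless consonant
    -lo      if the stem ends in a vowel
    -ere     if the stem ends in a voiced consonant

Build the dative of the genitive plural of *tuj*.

Since the last vowel of *tuj* is /u/ (a high vowel), it takes -buv, giving *tujbuv*.
The plural form *tujbuv*: final consonant = /v/, voiced → -u → *tujbuvu*.
The genitive form *tujbuvu*: final sound = /u/, a vowel → -lo → *tujbuvulo*.

tujbuvulo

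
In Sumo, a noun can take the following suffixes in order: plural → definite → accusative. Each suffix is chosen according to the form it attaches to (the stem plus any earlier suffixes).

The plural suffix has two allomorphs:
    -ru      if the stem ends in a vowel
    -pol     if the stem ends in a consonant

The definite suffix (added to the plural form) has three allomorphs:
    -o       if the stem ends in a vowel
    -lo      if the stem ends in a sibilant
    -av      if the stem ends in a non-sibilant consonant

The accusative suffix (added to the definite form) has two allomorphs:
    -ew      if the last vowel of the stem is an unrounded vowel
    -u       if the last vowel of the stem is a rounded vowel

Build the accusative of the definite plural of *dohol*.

*dohol* — final sound /l/ (a consonant) → -pol → *doholpol*.
Since the final sound of the plural form *doholpol* is /l/ (a non-sibilant consonant), it takes -av, giving *doholpolav*.
The definite form *doholpolav*: last vowel = /a/, an unrounded vowel → -ew → *doholpolavew*.

doholpolavew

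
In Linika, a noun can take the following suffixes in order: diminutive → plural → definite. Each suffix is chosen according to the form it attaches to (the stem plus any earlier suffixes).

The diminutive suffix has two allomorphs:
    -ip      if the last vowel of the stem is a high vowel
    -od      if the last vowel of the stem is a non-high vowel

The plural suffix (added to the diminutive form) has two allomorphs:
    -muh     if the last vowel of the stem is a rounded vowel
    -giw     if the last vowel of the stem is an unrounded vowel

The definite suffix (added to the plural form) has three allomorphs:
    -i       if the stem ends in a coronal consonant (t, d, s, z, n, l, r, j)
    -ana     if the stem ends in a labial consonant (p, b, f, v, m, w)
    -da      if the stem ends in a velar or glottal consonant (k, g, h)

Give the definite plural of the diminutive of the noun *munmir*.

munmiripgiwana

*munmir* — last vowel /i/ (a high vowel) → -ip → *munmirip*.
Since the last vowel of the diminutive form *munmirip* is /i/ (an unrounded vowel), it takes -giw, giving *munmiripgiw*.
The plural form *munmiripgiw*: final consonant = /w/, labial → -ana → *munmiripgiwana*.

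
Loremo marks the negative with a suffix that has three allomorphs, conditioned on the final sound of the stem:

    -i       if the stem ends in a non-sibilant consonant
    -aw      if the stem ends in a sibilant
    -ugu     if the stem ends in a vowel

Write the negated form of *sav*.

savi

The final sound of *sav* is /v/, which is a non-sibilant consonant, so the suffix is -i, giving *savi*.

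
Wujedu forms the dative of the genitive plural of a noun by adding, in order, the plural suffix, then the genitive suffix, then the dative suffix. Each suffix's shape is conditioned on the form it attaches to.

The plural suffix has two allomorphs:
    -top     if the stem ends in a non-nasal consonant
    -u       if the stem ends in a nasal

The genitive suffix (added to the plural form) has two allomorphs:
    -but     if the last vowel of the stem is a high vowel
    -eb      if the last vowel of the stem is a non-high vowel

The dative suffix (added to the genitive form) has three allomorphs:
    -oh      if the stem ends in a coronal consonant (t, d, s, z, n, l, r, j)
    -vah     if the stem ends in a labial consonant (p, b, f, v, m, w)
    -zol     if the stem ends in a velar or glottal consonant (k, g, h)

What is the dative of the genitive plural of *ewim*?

ewimubutoh

Since the final consonant of *ewim* is /m/ (a nasal), it takes -u, giving *ewimu*.
The plural form *ewimu* — last vowel /u/ (a high vowel) → -but → *ewimubut*.
Since the final consonant of the genitive form *ewimubut* is /t/ (coronal), it takes -oh, giving *ewimubutoh*.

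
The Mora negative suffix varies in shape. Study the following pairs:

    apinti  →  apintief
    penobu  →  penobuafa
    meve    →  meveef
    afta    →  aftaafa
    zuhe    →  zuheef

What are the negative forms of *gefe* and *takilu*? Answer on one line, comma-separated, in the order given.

Looking at the last vowel of each stem: -ef when the last vowel of the stem is a front vowel (*apinti*, *meve*, *zuhe*); -afa when the last vowel of the stem is a back vowel (*penobu*, *afta*).
*gefe* — last vowel /e/ (a front vowel) → -ef → *gefeef*.
Since the last vowel of *takilu* is /u/ (a back vowel), it takes -afa, giving *takiluafa*.

gefeef, takiluafa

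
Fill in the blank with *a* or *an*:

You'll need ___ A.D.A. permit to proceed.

The indefinite article is chosen by the initial *sound* of the following word, not its spelling.
The initialism *A.D.A.* is read letter by letter; the first letter, A, is pronounced /eɪ/, which begins with a vowel sound.
So the article is *an*: You'll need an A.D.A. permit to proceed.

an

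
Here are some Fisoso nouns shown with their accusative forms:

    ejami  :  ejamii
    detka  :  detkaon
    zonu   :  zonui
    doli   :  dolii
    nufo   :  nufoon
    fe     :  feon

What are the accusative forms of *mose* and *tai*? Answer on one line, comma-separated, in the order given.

The suffix is conditioned by the last vowel: -i when the last vowel of the stem is a high vowel (*ejami*, *zonu*, *doli*); -on when the last vowel of the stem is a non-high vowel (*detka*, *nufo*, *fe*).
The last vowel of *mose* is /e/, which is a non-high vowel, so the suffix is -on, giving *moseon*.
*tai*: last vowel = /i/, a high vowel → -i → *taii*.

moseon, taii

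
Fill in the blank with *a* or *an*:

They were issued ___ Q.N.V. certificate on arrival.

The indefinite article is chosen by the initial *sound* of the following word, not its spelling.
The initialism *Q.N.V.* is read letter by letter; the first letter, Q, is pronounced /kjuː/, which begins with a consonant sound.
So the article is *a*: They were issued a Q.N.V. certificate on arrival.

a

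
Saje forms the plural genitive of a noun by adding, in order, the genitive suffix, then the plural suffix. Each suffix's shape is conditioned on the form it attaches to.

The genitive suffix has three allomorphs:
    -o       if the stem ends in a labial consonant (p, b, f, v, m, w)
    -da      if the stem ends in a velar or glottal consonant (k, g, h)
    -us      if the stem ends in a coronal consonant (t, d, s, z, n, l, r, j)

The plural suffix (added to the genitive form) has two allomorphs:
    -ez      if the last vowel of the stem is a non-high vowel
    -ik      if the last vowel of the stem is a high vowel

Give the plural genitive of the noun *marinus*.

marinususik

*marinus* — final consonant /s/ (coronal) → -us → *marinusus*.
The genitive form *marinusus*: last vowel = /u/, a high vowel → -ik → *marinususik*.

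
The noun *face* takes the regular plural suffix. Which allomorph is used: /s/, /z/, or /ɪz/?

The stem *face* ends in a sibilant (/s, z, ʃ, ʒ, tʃ, dʒ/).
The plural suffix surfaces as /ɪz/ after sibilants, /s/ after other voiceless consonants, and /z/ after other voiced sounds.
So the plural -s on *face* is pronounced /ɪz/.

/ɪz/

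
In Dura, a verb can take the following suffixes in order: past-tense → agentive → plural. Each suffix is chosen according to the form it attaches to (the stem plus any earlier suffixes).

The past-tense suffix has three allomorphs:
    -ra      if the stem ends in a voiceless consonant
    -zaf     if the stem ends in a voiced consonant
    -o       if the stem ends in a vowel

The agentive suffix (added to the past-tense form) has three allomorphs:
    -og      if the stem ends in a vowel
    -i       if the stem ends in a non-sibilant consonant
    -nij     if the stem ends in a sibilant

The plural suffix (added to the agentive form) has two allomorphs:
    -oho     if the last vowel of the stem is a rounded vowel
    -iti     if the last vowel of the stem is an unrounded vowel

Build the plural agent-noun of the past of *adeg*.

adegzafiiti

*adeg*: final sound = /g/, a voiced consonant → -zaf → *adegzaf*.
The past-tense form *adegzaf*: final sound = /f/, a non-sibilant consonant → -i → *adegzafi*.
The agentive form *adegzafi*: last vowel = /i/, an unrounded vowel → -iti → *adegzafiiti*.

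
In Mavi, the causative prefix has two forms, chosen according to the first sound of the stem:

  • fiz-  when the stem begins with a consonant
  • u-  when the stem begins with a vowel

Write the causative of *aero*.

Since the first sound of *aero* is /a/ (a vowel), it takes u-, giving *uaero*.

uaero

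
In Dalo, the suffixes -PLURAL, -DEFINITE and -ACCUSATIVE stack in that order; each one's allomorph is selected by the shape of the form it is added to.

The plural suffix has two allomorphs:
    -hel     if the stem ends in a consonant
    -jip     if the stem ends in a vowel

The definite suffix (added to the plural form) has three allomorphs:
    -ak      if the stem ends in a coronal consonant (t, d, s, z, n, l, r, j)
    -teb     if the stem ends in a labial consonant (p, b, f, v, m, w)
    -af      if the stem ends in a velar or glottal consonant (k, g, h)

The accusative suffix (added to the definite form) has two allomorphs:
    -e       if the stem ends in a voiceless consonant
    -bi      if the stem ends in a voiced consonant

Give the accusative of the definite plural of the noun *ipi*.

*ipi*: final sound = /i/, a vowel → -jip → *ipijip*.
Since the final consonant of the plural form *ipijip* is /p/ (labial), it takes -teb, giving *ipijipteb*.
The definite form *ipijipteb*: final consonant = /b/, voiced → -bi → *ipijiptebbi*.

ipijiptebbi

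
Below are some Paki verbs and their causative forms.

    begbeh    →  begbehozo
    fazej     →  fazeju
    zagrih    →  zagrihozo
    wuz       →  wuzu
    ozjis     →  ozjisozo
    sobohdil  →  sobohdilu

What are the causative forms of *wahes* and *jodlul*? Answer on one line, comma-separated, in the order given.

wahesozo, jodlulu

The pattern is voicing of the final consonant: -ozo when the stem ends in a voiceless consonant (*begbeh*, *zagrih*, *ozjis*); -u when the stem ends in a voiced consonant (*fazej*, *wuz*, *sobohdil*).
Since the final consonant of *wahes* is /s/ (voiceless), it takes -ozo, giving *wahesozo*.
The final consonant of *jodlul* is /l/, which is voiced, so the suffix is -u, giving *jodlulu*.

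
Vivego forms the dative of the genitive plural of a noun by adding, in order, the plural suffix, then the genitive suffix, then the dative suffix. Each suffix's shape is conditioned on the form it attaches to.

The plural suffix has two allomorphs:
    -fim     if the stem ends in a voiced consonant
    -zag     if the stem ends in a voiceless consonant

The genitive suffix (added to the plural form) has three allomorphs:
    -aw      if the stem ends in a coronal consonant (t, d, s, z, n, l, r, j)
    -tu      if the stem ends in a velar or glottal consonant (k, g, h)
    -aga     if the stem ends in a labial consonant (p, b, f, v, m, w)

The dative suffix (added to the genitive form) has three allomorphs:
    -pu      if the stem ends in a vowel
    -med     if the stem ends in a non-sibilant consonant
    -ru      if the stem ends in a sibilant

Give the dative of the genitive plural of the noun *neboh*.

Since the final consonant of *neboh* is /h/ (voiceless), it takes -zag, giving *nebohzag*.
The plural form *nebohzag*: final consonant = /g/, velar/glottal → -tu → *nebohzagtu*.
The final sound of the genitive form *nebohzagtu* is /u/, which is a vowel, so the dative suffix is -pu, giving *nebohzagtupu*.

nebohzagtupu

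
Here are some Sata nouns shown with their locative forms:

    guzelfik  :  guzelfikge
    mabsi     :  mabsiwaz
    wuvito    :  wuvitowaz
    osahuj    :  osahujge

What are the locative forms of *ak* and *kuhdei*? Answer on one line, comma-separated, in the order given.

The pattern is consonant vs. vowel: -ge when the stem ends in a consonant (*guzelfik*, *osahuj*); -waz when the stem ends in a vowel (*mabsi*, *wuvito*).
Since the final sound of *ak* is /k/ (a consonant), it takes -ge, giving *akge*.
The final sound of *kuhdei* is /i/, which is a vowel, so the suffix is -waz, giving *kuhdeiwaz*.

akge, kuhdeiwaz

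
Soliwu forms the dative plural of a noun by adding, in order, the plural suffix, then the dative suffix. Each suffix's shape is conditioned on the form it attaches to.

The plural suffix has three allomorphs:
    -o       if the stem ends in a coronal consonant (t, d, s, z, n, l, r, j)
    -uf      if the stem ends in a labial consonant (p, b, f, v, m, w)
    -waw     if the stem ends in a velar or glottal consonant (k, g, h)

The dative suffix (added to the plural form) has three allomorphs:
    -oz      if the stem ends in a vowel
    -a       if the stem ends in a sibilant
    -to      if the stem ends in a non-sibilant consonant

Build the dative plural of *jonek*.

jonekwawto

The final consonant of *jonek* is /k/, which is velar/glottal, so the plural suffix is -waw, giving *jonekwaw*.
The plural form *jonekwaw*: final sound = /w/, a non-sibilant consonant → -to → *jonekwawto*.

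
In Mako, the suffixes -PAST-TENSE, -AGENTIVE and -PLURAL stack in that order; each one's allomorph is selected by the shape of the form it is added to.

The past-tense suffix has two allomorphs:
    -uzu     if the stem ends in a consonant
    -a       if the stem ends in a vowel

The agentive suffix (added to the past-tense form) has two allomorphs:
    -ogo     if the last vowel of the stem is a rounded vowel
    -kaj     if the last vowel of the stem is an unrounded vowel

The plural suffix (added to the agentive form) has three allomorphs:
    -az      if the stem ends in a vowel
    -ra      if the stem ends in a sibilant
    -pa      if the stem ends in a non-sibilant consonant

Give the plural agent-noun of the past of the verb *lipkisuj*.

The final sound of *lipkisuj* is /j/, which is a consonant, so the past-tense suffix is -uzu, giving *lipkisujuzu*.
Since the last vowel of the past-tense form *lipkisujuzu* is /u/ (a rounded vowel), it takes -ogo, giving *lipkisujuzuogo*.
Since the final sound of the agentive form *lipkisujuzuogo* is /o/ (a vowel), it takes -az, giving *lipkisujuzuogoaz*.

lipkisujuzuogoaz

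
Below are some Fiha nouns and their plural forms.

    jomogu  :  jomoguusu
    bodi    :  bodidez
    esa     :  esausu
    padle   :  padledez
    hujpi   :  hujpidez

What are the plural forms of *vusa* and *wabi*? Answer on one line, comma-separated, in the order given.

vusausu, wabidez

Looking at the last vowel of each stem: -dez when the last vowel of the stem is a front vowel (*bodi*, *padle*, *hujpi*); -usu when the last vowel of the stem is a back vowel (*jomogu*, *esa*).
The last vowel of *vusa* is /a/, which is a back vowel, so the suffix is -usu, giving *vusausu*.
Since the last vowel of *wabi* is /i/ (a front vowel), it takes -dez, giving *wabidez*.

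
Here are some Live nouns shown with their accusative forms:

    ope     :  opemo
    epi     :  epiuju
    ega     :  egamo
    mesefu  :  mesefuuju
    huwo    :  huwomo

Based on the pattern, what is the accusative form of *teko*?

tekomo

Looking at the last vowel of each stem: -uju when the last vowel of the stem is a high vowel (*epi*, *mesefu*); -mo when the last vowel of the stem is a non-high vowel (*ope*, *ega*, *huwo*).
*teko*: last vowel = /o/, a non-high vowel → -mo → *tekomo*.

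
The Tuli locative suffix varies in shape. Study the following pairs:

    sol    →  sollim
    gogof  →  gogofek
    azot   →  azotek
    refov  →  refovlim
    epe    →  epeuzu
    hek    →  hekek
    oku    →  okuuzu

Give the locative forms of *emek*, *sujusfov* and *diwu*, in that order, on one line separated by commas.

The suffix is conditioned by the final sound: -ek when the stem ends in a voiceless consonant (*gogof*, *azot*, *hek*); -lim when the stem ends in a voiced consonant (*sol*, *refov*); -uzu when the stem ends in a vowel (*epe*, *oku*).
The final sound of *emek* is /k/, which is a voiceless consonant, so the suffix is -ek, giving *emekek*.
Since the final sound of *sujusfov* is /v/ (a voiced consonant), it takes -lim, giving *sujusfovlim*.
*diwu*: final sound = /u/, a vowel → -uzu → *diwuuzu*.

emekek, sujusfovlim, diwuuzu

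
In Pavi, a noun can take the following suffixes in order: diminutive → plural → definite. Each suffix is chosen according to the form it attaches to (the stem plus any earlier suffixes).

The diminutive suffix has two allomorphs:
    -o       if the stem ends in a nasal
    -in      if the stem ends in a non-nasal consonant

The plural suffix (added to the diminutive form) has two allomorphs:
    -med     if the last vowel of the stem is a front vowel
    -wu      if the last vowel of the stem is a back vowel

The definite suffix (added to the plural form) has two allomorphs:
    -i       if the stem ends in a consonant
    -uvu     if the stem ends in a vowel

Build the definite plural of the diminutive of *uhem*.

*uhem* — final consonant /m/ (a nasal) → -o → *uhemo*.
Since the last vowel of the diminutive form *uhemo* is /o/ (a back vowel), it takes -wu, giving *uhemowu*.
Since the final sound of the plural form *uhemowu* is /u/ (a vowel), it takes -uvu, giving *uhemowuuvu*.

uhemowuuvu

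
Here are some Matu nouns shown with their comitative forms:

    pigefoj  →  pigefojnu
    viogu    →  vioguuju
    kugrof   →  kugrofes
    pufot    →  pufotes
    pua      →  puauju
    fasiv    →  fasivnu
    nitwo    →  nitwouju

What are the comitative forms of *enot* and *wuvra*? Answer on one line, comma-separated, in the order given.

enotes, wuvrauju

Looking at the final sound of each stem: -es when the stem ends in a voiceless consonant (*kugrof*, *pufot*); -nu when the stem ends in a voiced consonant (*pigefoj*, *fasiv*); -uju when the stem ends in a vowel (*viogu*, *pua*, *nitwo*).
The final sound of *enot* is /t/, which is a voiceless consonant, so the suffix is -es, giving *enotes*.
*wuvra*: final sound = /a/, a vowel → -uju → *wuvrauju*.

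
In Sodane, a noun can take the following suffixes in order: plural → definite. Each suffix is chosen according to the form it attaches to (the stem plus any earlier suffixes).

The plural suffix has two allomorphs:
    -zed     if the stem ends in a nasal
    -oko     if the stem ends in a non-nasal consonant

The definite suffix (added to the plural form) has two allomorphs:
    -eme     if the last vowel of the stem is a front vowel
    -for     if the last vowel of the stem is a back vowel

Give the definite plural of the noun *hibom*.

hibomzedeme

*hibom* — final consonant /m/ (a nasal) → -zed → *hibomzed*.
The plural form *hibomzed* — last vowel /e/ (a front vowel) → -eme → *hibomzedeme*.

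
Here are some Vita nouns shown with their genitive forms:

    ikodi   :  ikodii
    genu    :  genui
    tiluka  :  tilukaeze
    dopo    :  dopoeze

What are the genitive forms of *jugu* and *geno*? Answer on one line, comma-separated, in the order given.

jugui, genoeze

Looking at the last vowel of each stem: -i when the last vowel of the stem is a high vowel (*ikodi*, *genu*); -eze when the last vowel of the stem is a non-high vowel (*tiluka*, *dopo*).
Since the last vowel of *jugu* is /u/ (a high vowel), it takes -i, giving *jugui*.
The last vowel of *geno* is /o/, which is a non-high vowel, so the suffix is -eze, giving *genoeze*.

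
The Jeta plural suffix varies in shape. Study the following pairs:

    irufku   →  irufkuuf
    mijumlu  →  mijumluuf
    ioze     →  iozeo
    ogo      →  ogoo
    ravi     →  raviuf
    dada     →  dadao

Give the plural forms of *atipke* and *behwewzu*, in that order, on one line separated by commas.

The suffix is conditioned by the last vowel: -uf when the last vowel of the stem is a high vowel (*irufku*, *mijumlu*, *ravi*); -o when the last vowel of the stem is a non-high vowel (*ioze*, *ogo*, *dada*).
*atipke* — last vowel /e/ (a non-high vowel) → -o → *atipkeo*.
Since the last vowel of *behwewzu* is /u/ (a high vowel), it takes -uf, giving *behwewzuuf*.

atipkeo, behwewzuuf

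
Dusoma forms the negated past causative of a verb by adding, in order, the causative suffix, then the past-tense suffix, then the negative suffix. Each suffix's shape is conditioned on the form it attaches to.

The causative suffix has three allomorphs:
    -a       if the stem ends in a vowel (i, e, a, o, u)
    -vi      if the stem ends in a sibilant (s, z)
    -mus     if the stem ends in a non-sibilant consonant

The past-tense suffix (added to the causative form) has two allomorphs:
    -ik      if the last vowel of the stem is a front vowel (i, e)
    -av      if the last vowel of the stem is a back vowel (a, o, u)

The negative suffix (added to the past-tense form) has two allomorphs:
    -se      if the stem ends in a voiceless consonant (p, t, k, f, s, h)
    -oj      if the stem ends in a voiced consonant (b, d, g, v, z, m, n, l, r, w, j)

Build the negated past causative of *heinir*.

heinirmusavoj

The final sound of *heinir* is /r/, which is a non-sibilant consonant, so the causative suffix is -mus, giving *heinirmus*.
The causative form *heinirmus*: last vowel = /u/, a back vowel → -av → *heinirmusav*.
The past-tense form *heinirmusav*: final consonant = /v/, voiced → -oj → *heinirmusavoj*.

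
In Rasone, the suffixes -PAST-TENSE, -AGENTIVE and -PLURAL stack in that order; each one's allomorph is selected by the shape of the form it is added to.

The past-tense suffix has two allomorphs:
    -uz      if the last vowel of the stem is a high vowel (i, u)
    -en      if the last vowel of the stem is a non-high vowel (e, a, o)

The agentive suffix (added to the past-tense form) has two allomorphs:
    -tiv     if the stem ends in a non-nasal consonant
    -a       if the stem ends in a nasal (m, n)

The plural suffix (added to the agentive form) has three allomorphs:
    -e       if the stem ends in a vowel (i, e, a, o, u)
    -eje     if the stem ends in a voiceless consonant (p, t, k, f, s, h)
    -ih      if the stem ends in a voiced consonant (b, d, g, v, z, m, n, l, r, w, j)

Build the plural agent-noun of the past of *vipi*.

vipiuztivih

The last vowel of *vipi* is /i/, which is a high vowel, so the past-tense suffix is -uz, giving *vipiuz*.
The past-tense form *vipiuz*: final consonant = /z/, non-nasal → -tiv → *vipiuztiv*.
The final sound of the agentive form *vipiuztiv* is /v/, which is a voiced consonant, so the plural suffix is -ih, giving *vipiuztivih*.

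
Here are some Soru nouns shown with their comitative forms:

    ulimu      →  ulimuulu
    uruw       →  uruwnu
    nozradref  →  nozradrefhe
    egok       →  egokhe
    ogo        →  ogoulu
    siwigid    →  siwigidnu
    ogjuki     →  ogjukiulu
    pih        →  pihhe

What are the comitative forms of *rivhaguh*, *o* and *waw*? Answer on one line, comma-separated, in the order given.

rivhaguhhe, oulu, wawnu

The pattern is voicing of the final sound: -he when the stem ends in a voiceless consonant (*nozradref*, *egok*, *pih*); -nu when the stem ends in a voiced consonant (*uruw*, *siwigid*); -ulu when the stem ends in a vowel (*ulimu*, *ogo*, *ogjuki*).
Since the final sound of *rivhaguh* is /h/ (a voiceless consonant), it takes -he, giving *rivhaguhhe*.
Since the final sound of *o* is /o/ (a vowel), it takes -ulu, giving *oulu*.
The final sound of *waw* is /w/, which is a voiced consonant, so the suffix is -nu, giving *wawnu*.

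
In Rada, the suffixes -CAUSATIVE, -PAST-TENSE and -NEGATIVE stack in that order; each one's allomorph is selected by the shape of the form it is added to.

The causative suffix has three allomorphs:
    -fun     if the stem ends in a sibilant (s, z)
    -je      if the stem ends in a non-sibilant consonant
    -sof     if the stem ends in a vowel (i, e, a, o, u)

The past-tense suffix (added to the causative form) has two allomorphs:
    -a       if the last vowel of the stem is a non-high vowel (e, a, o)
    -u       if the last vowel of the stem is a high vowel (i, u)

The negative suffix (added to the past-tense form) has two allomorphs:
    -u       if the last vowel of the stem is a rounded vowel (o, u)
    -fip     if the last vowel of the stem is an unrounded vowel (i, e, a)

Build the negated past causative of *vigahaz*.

vigahazfunuu

The final sound of *vigahaz* is /z/, which is a sibilant, so the causative suffix is -fun, giving *vigahazfun*.
Since the last vowel of the causative form *vigahazfun* is /u/ (a high vowel), it takes -u, giving *vigahazfunu*.
The past-tense form *vigahazfunu* — last vowel /u/ (a rounded vowel) → -u → *vigahazfunuu*.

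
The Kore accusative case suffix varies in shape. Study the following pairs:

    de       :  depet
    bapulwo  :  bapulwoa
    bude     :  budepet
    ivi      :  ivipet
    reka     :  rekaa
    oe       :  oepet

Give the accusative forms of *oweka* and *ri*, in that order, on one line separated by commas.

owekaa, ripet

The pattern is front/back vowel harmony: -pet when the last vowel of the stem is a front vowel (*de*, *bude*, *ivi*, *oe*); -a when the last vowel of the stem is a back vowel (*bapulwo*, *reka*).
*oweka* — last vowel /a/ (a back vowel) → -a → *owekaa*.
*ri*: last vowel = /i/, a front vowel → -pet → *ripet*.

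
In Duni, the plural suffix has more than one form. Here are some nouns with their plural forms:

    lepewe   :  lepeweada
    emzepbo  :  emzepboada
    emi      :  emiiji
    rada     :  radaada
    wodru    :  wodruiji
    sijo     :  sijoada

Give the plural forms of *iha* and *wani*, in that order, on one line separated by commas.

The suffix is conditioned by the last vowel: -iji when the last vowel of the stem is a high vowel (*emi*, *wodru*); -ada when the last vowel of the stem is a non-high vowel (*lepewe*, *emzepbo*, *rada*, *sijo*).
Since the last vowel of *iha* is /a/ (a non-high vowel), it takes -ada, giving *ihaada*.
*wani*: last vowel = /i/, a high vowel → -iji → *waniiji*.

ihaada, waniiji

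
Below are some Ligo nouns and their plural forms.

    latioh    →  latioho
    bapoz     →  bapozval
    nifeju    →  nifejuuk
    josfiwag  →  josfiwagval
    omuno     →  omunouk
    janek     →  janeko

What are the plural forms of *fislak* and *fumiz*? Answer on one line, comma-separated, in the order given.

fislako, fumizval

The suffix is conditioned by the final sound: -o when the stem ends in a voiceless consonant (*latioh*, *janek*); -val when the stem ends in a voiced consonant (*bapoz*, *josfiwag*); -uk when the stem ends in a vowel (*nifeju*, *omuno*).
*fislak*: final sound = /k/, a voiceless consonant → -o → *fislako*.
*fumiz* — final sound /z/ (a voiced consonant) → -val → *fumizval*.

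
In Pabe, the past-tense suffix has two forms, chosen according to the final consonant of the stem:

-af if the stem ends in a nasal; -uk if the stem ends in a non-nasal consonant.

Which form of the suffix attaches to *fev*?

-uk

*fev*: final consonant = /v/, non-nasal → -uk.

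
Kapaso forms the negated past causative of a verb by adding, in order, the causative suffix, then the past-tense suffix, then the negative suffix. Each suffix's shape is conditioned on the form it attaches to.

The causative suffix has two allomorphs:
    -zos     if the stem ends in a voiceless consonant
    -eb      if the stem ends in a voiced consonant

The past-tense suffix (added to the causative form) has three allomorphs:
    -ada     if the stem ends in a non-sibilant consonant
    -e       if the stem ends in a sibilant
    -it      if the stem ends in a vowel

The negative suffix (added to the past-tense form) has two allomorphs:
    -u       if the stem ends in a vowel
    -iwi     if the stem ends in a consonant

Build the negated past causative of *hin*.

hinebadau

The final consonant of *hin* is /n/, which is voiced, so the causative suffix is -eb, giving *hineb*.
The causative form *hineb*: final sound = /b/, a non-sibilant consonant → -ada → *hinebada*.
The past-tense form *hinebada*: final sound = /a/, a vowel → -u → *hinebadau*.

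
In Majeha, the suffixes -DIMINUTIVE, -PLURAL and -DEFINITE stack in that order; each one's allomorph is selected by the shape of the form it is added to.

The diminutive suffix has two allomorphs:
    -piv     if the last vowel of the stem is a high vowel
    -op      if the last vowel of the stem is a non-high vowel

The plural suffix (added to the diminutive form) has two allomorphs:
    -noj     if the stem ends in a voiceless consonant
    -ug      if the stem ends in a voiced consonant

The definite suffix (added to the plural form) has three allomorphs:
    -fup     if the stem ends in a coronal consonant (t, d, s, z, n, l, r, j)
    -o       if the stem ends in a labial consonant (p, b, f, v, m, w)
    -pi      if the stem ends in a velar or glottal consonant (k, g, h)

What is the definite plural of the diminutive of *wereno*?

werenoopnojfup

*wereno* — last vowel /o/ (a non-high vowel) → -op → *werenoop*.
The final consonant of the diminutive form *werenoop* is /p/, which is voiceless, so the plural suffix is -noj, giving *werenoopnoj*.
Since the final consonant of the plural form *werenoopnoj* is /j/ (coronal), it takes -fup, giving *werenoopnojfup*.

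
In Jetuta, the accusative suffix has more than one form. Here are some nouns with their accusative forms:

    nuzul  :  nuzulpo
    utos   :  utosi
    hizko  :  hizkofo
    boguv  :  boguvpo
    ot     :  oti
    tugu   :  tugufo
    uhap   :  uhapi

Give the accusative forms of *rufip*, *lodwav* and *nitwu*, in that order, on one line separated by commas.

rufipi, lodwavpo, nitwufo

The alternation tracks the final sound of the stem — -i when the stem ends in a voiceless consonant (*utos*, *ot*, *uhap*); -po when the stem ends in a voiced consonant (*nuzul*, *boguv*); -fo when the stem ends in a vowel (*hizko*, *tugu*).
*rufip* — final sound /p/ (a voiceless consonant) → -i → *rufipi*.
The final sound of *lodwav* is /v/, which is a voiced consonant, so the suffix is -po, giving *lodwavpo*.
Since the final sound of *nitwu* is /u/ (a vowel), it takes -fo, giving *nitwufo*.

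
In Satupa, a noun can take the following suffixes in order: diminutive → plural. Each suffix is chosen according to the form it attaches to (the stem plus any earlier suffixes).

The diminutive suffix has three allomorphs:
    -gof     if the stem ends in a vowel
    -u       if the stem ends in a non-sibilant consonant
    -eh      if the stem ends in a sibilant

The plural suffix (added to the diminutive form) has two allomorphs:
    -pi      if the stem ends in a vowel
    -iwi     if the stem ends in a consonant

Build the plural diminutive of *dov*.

dovupi

*dov*: final sound = /v/, a non-sibilant consonant → -u → *dovu*.
Since the final sound of the diminutive form *dovu* is /u/ (a vowel), it takes -pi, giving *dovupi*.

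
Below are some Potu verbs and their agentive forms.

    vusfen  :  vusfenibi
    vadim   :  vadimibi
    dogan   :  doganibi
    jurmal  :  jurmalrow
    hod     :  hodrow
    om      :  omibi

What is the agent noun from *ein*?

einibi

The pattern is nasality of the final consonant: -ibi when the stem ends in a nasal (*vusfen*, *vadim*, *dogan*, *om*); -row when the stem ends in a non-nasal consonant (*jurmal*, *hod*).
*ein*: final consonant = /n/, a nasal → -ibi → *einibi*.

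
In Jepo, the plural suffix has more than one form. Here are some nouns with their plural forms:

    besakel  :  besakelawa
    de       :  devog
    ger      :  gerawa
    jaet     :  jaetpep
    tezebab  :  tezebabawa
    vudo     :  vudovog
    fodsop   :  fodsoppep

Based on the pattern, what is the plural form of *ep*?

eppep

The alternation tracks the final sound of the stem — -pep when the stem ends in a voiceless consonant (*jaet*, *fodsop*); -awa when the stem ends in a voiced consonant (*besakel*, *ger*, *tezebab*); -vog when the stem ends in a vowel (*de*, *vudo*).
*ep*: final sound = /p/, a voiceless consonant → -pep → *eppep*.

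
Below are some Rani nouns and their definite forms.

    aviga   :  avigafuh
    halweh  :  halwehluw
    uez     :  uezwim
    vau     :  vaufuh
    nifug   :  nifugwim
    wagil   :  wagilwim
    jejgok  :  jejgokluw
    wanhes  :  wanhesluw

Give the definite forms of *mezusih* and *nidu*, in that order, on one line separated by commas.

The pattern is voicing of the final sound: -luw when the stem ends in a voiceless consonant (*halweh*, *jejgok*, *wanhes*); -wim when the stem ends in a voiced consonant (*uez*, *nifug*, *wagil*); -fuh when the stem ends in a vowel (*aviga*, *vau*).
The final sound of *mezusih* is /h/, which is a voiceless consonant, so the suffix is -luw, giving *mezusihluw*.
*nidu* — final sound /u/ (a vowel) → -fuh → *nidufuh*.

mezusihluw, nidufuh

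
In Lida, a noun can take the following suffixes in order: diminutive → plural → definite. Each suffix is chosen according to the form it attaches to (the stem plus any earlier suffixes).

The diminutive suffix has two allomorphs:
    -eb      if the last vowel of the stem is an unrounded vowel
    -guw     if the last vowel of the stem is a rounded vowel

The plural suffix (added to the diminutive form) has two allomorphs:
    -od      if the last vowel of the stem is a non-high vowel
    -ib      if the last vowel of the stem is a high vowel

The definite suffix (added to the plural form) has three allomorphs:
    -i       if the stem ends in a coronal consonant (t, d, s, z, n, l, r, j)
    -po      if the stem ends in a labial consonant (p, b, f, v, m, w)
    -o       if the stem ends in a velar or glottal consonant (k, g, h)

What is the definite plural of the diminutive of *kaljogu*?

*kaljogu*: last vowel = /u/, a rounded vowel → -guw → *kaljoguguw*.
Since the last vowel of the diminutive form *kaljoguguw* is /u/ (a high vowel), it takes -ib, giving *kaljoguguwib*.
Since the final consonant of the plural form *kaljoguguwib* is /b/ (labial), it takes -po, giving *kaljoguguwibpo*.

kaljoguguwibpo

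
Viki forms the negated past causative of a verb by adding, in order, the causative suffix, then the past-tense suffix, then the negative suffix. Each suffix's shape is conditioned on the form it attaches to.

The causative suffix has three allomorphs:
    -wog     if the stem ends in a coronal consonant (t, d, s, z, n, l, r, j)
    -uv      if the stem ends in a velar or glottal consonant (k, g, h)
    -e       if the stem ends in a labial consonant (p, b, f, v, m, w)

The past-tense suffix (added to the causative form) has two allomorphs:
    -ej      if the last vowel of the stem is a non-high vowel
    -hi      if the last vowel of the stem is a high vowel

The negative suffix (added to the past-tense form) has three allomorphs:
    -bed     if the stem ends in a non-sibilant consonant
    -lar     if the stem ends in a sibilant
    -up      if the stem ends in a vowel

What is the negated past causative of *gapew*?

gapeweejbed

*gapew* — final consonant /w/ (labial) → -e → *gapewe*.
Since the last vowel of the causative form *gapewe* is /e/ (a non-high vowel), it takes -ej, giving *gapeweej*.
The past-tense form *gapeweej*: final sound = /j/, a non-sibilant consonant → -bed → *gapeweejbed*.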